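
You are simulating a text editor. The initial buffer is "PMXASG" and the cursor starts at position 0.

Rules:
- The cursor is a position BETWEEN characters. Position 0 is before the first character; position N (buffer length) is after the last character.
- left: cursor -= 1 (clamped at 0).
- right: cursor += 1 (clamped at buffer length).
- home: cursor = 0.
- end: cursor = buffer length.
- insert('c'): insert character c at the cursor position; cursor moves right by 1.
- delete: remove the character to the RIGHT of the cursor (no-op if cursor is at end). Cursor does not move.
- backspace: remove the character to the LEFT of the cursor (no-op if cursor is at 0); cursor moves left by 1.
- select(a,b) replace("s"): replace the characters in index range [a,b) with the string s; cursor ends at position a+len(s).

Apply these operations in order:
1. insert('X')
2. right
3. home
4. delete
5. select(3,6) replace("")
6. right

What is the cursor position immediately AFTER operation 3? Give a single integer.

After op 1 (insert('X')): buf='XPMXASG' cursor=1
After op 2 (right): buf='XPMXASG' cursor=2
After op 3 (home): buf='XPMXASG' cursor=0

Answer: 0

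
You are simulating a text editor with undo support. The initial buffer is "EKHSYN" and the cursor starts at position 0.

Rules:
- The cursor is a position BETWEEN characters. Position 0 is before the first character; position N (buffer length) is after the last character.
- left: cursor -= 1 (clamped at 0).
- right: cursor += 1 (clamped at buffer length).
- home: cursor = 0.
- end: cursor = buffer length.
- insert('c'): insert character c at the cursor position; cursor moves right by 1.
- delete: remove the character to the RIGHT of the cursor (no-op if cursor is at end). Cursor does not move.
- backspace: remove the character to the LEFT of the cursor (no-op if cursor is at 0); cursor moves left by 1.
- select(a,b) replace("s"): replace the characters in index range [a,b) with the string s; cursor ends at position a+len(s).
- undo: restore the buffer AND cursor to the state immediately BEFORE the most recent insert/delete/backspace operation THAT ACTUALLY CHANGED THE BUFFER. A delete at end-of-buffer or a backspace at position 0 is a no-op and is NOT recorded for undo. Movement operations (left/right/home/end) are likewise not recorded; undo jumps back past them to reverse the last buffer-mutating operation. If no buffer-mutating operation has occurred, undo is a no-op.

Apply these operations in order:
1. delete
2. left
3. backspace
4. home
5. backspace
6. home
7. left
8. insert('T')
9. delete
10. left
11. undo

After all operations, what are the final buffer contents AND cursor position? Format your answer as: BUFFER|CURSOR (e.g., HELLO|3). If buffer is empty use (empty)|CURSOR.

Answer: TKHSYN|1

Derivation:
After op 1 (delete): buf='KHSYN' cursor=0
After op 2 (left): buf='KHSYN' cursor=0
After op 3 (backspace): buf='KHSYN' cursor=0
After op 4 (home): buf='KHSYN' cursor=0
After op 5 (backspace): buf='KHSYN' cursor=0
After op 6 (home): buf='KHSYN' cursor=0
After op 7 (left): buf='KHSYN' cursor=0
After op 8 (insert('T')): buf='TKHSYN' cursor=1
After op 9 (delete): buf='THSYN' cursor=1
After op 10 (left): buf='THSYN' cursor=0
After op 11 (undo): buf='TKHSYN' cursor=1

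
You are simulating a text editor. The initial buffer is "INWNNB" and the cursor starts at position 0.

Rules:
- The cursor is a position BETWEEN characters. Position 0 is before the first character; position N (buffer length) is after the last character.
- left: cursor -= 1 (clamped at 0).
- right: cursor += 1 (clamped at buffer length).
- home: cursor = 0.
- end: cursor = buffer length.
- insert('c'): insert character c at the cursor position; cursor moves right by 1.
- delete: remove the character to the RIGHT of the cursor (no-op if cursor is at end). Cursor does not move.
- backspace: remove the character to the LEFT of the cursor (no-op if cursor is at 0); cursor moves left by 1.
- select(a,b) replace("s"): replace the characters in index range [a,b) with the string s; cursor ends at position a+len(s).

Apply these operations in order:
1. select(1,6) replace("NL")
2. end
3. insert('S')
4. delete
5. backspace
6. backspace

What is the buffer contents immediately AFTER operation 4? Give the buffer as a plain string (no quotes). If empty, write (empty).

Answer: INLS

Derivation:
After op 1 (select(1,6) replace("NL")): buf='INL' cursor=3
After op 2 (end): buf='INL' cursor=3
After op 3 (insert('S')): buf='INLS' cursor=4
After op 4 (delete): buf='INLS' cursor=4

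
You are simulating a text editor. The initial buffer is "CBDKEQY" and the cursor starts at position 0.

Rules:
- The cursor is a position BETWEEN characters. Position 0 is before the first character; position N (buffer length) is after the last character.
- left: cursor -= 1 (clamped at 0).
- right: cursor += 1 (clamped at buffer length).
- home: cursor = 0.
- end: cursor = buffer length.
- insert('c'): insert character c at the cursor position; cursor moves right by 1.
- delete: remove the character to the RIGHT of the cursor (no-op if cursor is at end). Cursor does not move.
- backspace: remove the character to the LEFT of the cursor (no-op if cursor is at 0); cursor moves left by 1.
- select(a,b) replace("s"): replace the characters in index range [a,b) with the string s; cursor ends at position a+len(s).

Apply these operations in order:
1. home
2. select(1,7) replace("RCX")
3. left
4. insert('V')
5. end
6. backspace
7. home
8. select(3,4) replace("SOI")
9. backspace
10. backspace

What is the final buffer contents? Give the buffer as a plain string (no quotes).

After op 1 (home): buf='CBDKEQY' cursor=0
After op 2 (select(1,7) replace("RCX")): buf='CRCX' cursor=4
After op 3 (left): buf='CRCX' cursor=3
After op 4 (insert('V')): buf='CRCVX' cursor=4
After op 5 (end): buf='CRCVX' cursor=5
After op 6 (backspace): buf='CRCV' cursor=4
After op 7 (home): buf='CRCV' cursor=0
After op 8 (select(3,4) replace("SOI")): buf='CRCSOI' cursor=6
After op 9 (backspace): buf='CRCSO' cursor=5
After op 10 (backspace): buf='CRCS' cursor=4

Answer: CRCS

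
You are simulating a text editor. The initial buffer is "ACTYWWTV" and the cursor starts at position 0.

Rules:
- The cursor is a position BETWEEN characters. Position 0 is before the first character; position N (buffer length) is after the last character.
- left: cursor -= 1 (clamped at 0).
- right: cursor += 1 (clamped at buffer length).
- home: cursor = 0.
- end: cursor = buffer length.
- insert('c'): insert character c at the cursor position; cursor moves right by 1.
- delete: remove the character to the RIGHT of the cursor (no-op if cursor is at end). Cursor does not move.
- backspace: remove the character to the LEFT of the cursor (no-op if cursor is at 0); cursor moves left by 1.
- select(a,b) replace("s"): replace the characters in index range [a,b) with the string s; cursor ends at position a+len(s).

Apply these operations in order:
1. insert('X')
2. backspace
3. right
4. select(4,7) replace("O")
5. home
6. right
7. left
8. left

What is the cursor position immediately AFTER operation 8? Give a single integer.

After op 1 (insert('X')): buf='XACTYWWTV' cursor=1
After op 2 (backspace): buf='ACTYWWTV' cursor=0
After op 3 (right): buf='ACTYWWTV' cursor=1
After op 4 (select(4,7) replace("O")): buf='ACTYOV' cursor=5
After op 5 (home): buf='ACTYOV' cursor=0
After op 6 (right): buf='ACTYOV' cursor=1
After op 7 (left): buf='ACTYOV' cursor=0
After op 8 (left): buf='ACTYOV' cursor=0

Answer: 0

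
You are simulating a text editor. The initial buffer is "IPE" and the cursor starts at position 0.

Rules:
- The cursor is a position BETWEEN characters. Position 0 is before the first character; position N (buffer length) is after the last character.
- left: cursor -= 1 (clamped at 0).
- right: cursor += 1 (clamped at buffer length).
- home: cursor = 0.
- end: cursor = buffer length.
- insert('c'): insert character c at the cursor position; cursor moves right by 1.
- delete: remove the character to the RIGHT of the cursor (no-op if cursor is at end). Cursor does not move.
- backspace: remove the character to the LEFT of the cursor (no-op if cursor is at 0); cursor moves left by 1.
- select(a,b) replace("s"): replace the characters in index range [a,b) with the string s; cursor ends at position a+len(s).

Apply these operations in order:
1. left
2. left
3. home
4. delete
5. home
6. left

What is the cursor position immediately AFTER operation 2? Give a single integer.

Answer: 0

Derivation:
After op 1 (left): buf='IPE' cursor=0
After op 2 (left): buf='IPE' cursor=0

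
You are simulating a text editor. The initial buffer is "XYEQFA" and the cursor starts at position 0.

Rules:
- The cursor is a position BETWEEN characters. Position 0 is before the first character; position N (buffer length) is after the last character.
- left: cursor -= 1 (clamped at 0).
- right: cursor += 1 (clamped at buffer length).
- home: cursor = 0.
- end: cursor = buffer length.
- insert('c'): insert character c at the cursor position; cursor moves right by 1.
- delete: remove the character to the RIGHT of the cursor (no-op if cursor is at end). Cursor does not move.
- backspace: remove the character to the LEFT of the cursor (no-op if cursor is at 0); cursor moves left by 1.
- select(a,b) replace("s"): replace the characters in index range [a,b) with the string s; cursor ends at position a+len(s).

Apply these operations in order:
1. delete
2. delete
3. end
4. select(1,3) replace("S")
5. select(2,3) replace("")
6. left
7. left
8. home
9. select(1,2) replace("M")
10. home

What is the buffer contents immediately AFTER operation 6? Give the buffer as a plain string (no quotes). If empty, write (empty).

After op 1 (delete): buf='YEQFA' cursor=0
After op 2 (delete): buf='EQFA' cursor=0
After op 3 (end): buf='EQFA' cursor=4
After op 4 (select(1,3) replace("S")): buf='ESA' cursor=2
After op 5 (select(2,3) replace("")): buf='ES' cursor=2
After op 6 (left): buf='ES' cursor=1

Answer: ES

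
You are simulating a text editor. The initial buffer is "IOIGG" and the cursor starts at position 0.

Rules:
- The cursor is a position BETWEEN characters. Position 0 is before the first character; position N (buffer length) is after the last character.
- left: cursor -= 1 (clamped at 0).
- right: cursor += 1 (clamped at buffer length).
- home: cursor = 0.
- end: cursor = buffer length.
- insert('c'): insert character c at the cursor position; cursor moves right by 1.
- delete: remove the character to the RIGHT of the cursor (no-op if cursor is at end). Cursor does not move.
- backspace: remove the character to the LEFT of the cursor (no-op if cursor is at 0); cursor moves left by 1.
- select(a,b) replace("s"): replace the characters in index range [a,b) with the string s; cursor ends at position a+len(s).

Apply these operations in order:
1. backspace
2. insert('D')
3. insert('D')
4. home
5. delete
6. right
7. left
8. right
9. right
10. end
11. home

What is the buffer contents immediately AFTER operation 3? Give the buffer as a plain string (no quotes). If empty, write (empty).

Answer: DDIOIGG

Derivation:
After op 1 (backspace): buf='IOIGG' cursor=0
After op 2 (insert('D')): buf='DIOIGG' cursor=1
After op 3 (insert('D')): buf='DDIOIGG' cursor=2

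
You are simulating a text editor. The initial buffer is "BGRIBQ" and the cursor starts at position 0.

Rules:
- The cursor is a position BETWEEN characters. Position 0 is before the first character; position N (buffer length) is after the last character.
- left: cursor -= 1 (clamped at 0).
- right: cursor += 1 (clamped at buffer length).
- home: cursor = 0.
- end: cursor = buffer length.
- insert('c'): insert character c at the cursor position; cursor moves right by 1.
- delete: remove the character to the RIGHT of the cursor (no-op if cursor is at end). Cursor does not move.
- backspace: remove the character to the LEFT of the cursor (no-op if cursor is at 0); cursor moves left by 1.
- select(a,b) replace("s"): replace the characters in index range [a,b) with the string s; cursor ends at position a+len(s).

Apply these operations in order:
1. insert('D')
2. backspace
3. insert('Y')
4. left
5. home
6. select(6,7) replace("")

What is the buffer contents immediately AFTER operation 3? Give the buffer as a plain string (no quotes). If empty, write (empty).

Answer: YBGRIBQ

Derivation:
After op 1 (insert('D')): buf='DBGRIBQ' cursor=1
After op 2 (backspace): buf='BGRIBQ' cursor=0
After op 3 (insert('Y')): buf='YBGRIBQ' cursor=1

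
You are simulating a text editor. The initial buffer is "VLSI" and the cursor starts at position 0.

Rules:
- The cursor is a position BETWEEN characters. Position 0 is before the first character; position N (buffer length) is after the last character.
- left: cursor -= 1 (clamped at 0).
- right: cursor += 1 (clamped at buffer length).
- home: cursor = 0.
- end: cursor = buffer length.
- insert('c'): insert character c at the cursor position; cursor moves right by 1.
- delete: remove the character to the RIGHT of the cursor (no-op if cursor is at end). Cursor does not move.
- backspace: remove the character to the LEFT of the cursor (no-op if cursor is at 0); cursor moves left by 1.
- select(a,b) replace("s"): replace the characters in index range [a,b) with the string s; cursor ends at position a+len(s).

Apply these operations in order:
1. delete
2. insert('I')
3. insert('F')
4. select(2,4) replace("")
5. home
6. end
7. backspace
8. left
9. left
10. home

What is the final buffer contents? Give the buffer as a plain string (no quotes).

Answer: IF

Derivation:
After op 1 (delete): buf='LSI' cursor=0
After op 2 (insert('I')): buf='ILSI' cursor=1
After op 3 (insert('F')): buf='IFLSI' cursor=2
After op 4 (select(2,4) replace("")): buf='IFI' cursor=2
After op 5 (home): buf='IFI' cursor=0
After op 6 (end): buf='IFI' cursor=3
After op 7 (backspace): buf='IF' cursor=2
After op 8 (left): buf='IF' cursor=1
After op 9 (left): buf='IF' cursor=0
After op 10 (home): buf='IF' cursor=0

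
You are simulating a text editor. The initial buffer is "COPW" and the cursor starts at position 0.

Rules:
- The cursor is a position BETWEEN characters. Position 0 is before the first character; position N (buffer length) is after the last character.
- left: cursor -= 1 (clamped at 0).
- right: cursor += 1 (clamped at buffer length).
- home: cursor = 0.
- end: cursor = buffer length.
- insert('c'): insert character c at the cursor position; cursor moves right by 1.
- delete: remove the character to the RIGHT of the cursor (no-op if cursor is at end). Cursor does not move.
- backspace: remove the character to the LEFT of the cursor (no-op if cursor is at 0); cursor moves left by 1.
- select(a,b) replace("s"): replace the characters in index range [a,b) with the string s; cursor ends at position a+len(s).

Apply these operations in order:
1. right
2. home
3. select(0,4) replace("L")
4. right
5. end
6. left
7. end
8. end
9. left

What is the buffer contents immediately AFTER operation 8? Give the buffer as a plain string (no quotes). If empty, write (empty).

Answer: L

Derivation:
After op 1 (right): buf='COPW' cursor=1
After op 2 (home): buf='COPW' cursor=0
After op 3 (select(0,4) replace("L")): buf='L' cursor=1
After op 4 (right): buf='L' cursor=1
After op 5 (end): buf='L' cursor=1
After op 6 (left): buf='L' cursor=0
After op 7 (end): buf='L' cursor=1
After op 8 (end): buf='L' cursor=1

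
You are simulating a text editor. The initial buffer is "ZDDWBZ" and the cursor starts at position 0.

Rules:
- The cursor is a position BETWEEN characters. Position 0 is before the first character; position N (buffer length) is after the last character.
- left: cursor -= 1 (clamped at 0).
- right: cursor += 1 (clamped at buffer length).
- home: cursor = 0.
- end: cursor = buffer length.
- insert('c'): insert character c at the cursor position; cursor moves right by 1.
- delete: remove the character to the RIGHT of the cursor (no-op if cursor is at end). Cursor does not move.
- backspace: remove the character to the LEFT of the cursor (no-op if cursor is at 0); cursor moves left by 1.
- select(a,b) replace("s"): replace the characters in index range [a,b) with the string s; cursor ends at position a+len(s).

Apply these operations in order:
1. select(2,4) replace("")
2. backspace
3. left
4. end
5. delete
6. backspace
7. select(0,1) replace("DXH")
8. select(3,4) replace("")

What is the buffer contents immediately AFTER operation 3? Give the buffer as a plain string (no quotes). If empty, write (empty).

After op 1 (select(2,4) replace("")): buf='ZDBZ' cursor=2
After op 2 (backspace): buf='ZBZ' cursor=1
After op 3 (left): buf='ZBZ' cursor=0

Answer: ZBZ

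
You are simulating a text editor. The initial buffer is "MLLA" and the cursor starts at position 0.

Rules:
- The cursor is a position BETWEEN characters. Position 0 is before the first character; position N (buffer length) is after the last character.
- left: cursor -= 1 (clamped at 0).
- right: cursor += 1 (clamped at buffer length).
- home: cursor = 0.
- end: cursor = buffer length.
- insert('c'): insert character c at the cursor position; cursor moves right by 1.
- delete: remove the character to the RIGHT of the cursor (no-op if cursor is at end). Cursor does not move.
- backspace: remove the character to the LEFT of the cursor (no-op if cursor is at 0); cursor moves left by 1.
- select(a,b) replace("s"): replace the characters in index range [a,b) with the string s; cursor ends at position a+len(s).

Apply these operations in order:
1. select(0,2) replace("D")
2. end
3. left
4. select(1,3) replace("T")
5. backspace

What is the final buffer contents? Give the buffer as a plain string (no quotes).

Answer: D

Derivation:
After op 1 (select(0,2) replace("D")): buf='DLA' cursor=1
After op 2 (end): buf='DLA' cursor=3
After op 3 (left): buf='DLA' cursor=2
After op 4 (select(1,3) replace("T")): buf='DT' cursor=2
After op 5 (backspace): buf='D' cursor=1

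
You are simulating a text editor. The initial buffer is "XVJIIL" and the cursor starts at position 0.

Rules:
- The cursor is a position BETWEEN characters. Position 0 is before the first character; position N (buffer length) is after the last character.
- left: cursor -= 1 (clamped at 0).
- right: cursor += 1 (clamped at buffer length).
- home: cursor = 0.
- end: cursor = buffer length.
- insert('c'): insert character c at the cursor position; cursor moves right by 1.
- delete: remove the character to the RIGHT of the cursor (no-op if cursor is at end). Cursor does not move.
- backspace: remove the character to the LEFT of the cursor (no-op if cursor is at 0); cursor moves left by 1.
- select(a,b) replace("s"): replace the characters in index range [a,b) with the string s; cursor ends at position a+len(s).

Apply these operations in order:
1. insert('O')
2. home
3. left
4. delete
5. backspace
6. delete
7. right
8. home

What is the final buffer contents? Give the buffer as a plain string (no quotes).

After op 1 (insert('O')): buf='OXVJIIL' cursor=1
After op 2 (home): buf='OXVJIIL' cursor=0
After op 3 (left): buf='OXVJIIL' cursor=0
After op 4 (delete): buf='XVJIIL' cursor=0
After op 5 (backspace): buf='XVJIIL' cursor=0
After op 6 (delete): buf='VJIIL' cursor=0
After op 7 (right): buf='VJIIL' cursor=1
After op 8 (home): buf='VJIIL' cursor=0

Answer: VJIIL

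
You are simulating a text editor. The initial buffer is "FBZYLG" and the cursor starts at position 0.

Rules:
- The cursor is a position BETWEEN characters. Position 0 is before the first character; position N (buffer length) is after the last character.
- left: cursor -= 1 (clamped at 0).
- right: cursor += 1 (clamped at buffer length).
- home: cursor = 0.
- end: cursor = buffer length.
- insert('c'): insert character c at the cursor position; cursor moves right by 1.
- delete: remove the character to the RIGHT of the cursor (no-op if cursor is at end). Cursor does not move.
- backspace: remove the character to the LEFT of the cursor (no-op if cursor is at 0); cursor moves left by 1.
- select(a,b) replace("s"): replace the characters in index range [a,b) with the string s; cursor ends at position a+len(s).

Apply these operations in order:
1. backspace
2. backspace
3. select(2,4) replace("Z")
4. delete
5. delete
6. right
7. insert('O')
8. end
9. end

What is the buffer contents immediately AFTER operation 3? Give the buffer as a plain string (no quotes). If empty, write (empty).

After op 1 (backspace): buf='FBZYLG' cursor=0
After op 2 (backspace): buf='FBZYLG' cursor=0
After op 3 (select(2,4) replace("Z")): buf='FBZLG' cursor=3

Answer: FBZLG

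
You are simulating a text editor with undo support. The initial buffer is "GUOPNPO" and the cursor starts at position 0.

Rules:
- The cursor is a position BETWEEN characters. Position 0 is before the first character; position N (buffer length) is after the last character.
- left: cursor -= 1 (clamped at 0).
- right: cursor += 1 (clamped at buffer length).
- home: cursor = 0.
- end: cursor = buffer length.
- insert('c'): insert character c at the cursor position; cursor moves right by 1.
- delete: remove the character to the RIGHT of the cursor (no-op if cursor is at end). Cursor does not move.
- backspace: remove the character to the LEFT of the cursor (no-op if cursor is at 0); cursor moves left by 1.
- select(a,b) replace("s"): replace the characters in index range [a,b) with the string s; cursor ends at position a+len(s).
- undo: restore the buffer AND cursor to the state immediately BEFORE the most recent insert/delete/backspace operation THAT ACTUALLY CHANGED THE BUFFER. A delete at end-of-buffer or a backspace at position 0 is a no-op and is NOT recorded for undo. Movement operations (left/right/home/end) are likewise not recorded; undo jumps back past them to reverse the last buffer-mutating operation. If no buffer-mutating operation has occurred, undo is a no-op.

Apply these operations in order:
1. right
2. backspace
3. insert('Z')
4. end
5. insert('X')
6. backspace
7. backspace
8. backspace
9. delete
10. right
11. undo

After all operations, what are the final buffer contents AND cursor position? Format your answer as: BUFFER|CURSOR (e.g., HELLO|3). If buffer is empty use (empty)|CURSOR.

Answer: ZUOPNP|6

Derivation:
After op 1 (right): buf='GUOPNPO' cursor=1
After op 2 (backspace): buf='UOPNPO' cursor=0
After op 3 (insert('Z')): buf='ZUOPNPO' cursor=1
After op 4 (end): buf='ZUOPNPO' cursor=7
After op 5 (insert('X')): buf='ZUOPNPOX' cursor=8
After op 6 (backspace): buf='ZUOPNPO' cursor=7
After op 7 (backspace): buf='ZUOPNP' cursor=6
After op 8 (backspace): buf='ZUOPN' cursor=5
After op 9 (delete): buf='ZUOPN' cursor=5
After op 10 (right): buf='ZUOPN' cursor=5
After op 11 (undo): buf='ZUOPNP' cursor=6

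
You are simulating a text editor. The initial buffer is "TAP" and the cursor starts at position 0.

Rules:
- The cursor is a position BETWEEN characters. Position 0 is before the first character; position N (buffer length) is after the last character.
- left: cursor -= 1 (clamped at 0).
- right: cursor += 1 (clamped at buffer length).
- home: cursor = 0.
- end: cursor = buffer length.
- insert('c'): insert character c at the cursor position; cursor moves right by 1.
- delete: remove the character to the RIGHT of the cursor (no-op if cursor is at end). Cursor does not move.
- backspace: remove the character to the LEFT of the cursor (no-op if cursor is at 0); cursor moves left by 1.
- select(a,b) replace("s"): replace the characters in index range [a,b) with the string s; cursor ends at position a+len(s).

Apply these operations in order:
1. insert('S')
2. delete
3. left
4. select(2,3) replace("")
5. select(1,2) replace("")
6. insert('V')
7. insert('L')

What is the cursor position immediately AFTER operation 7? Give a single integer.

After op 1 (insert('S')): buf='STAP' cursor=1
After op 2 (delete): buf='SAP' cursor=1
After op 3 (left): buf='SAP' cursor=0
After op 4 (select(2,3) replace("")): buf='SA' cursor=2
After op 5 (select(1,2) replace("")): buf='S' cursor=1
After op 6 (insert('V')): buf='SV' cursor=2
After op 7 (insert('L')): buf='SVL' cursor=3

Answer: 3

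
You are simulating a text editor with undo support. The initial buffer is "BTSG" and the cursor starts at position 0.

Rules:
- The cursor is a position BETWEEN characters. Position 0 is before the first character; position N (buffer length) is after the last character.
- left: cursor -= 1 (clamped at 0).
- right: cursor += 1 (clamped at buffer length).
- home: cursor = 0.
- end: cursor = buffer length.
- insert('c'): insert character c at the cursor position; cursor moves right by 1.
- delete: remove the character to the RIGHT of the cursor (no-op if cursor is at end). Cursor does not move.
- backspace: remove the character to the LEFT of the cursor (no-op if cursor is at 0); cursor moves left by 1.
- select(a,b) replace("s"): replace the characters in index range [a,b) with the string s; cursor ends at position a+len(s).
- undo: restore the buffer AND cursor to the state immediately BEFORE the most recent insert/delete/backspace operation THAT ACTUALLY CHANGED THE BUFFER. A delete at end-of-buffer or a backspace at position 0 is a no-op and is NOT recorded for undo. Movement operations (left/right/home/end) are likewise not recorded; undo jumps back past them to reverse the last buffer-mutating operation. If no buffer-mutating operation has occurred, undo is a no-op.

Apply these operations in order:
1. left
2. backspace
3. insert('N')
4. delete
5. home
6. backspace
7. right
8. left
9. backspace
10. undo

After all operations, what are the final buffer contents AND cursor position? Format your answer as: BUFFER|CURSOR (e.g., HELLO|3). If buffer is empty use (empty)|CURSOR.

After op 1 (left): buf='BTSG' cursor=0
After op 2 (backspace): buf='BTSG' cursor=0
After op 3 (insert('N')): buf='NBTSG' cursor=1
After op 4 (delete): buf='NTSG' cursor=1
After op 5 (home): buf='NTSG' cursor=0
After op 6 (backspace): buf='NTSG' cursor=0
After op 7 (right): buf='NTSG' cursor=1
After op 8 (left): buf='NTSG' cursor=0
After op 9 (backspace): buf='NTSG' cursor=0
After op 10 (undo): buf='NBTSG' cursor=1

Answer: NBTSG|1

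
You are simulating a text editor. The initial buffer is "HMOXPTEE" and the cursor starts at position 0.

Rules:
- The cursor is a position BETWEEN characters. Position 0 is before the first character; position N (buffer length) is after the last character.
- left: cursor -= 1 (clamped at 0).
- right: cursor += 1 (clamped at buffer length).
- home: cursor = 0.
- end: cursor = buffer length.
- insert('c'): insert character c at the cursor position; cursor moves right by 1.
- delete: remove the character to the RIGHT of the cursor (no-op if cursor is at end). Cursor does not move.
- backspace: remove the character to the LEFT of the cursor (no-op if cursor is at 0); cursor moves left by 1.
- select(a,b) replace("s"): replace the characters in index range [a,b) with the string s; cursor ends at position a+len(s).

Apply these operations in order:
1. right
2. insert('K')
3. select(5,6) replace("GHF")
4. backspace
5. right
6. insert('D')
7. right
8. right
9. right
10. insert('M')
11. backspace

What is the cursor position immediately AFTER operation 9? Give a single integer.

Answer: 11

Derivation:
After op 1 (right): buf='HMOXPTEE' cursor=1
After op 2 (insert('K')): buf='HKMOXPTEE' cursor=2
After op 3 (select(5,6) replace("GHF")): buf='HKMOXGHFTEE' cursor=8
After op 4 (backspace): buf='HKMOXGHTEE' cursor=7
After op 5 (right): buf='HKMOXGHTEE' cursor=8
After op 6 (insert('D')): buf='HKMOXGHTDEE' cursor=9
After op 7 (right): buf='HKMOXGHTDEE' cursor=10
After op 8 (right): buf='HKMOXGHTDEE' cursor=11
After op 9 (right): buf='HKMOXGHTDEE' cursor=11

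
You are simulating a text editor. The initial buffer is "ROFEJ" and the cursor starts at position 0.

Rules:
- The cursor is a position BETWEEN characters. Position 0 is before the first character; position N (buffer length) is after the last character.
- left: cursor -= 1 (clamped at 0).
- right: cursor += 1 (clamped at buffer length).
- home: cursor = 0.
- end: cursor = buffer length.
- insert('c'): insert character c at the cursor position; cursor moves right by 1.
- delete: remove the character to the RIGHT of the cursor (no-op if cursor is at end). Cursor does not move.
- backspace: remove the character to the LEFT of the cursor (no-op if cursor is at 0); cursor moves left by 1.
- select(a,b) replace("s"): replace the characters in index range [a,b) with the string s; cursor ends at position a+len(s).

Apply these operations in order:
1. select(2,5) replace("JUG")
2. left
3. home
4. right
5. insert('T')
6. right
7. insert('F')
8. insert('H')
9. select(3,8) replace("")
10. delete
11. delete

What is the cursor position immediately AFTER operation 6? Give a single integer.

After op 1 (select(2,5) replace("JUG")): buf='ROJUG' cursor=5
After op 2 (left): buf='ROJUG' cursor=4
After op 3 (home): buf='ROJUG' cursor=0
After op 4 (right): buf='ROJUG' cursor=1
After op 5 (insert('T')): buf='RTOJUG' cursor=2
After op 6 (right): buf='RTOJUG' cursor=3

Answer: 3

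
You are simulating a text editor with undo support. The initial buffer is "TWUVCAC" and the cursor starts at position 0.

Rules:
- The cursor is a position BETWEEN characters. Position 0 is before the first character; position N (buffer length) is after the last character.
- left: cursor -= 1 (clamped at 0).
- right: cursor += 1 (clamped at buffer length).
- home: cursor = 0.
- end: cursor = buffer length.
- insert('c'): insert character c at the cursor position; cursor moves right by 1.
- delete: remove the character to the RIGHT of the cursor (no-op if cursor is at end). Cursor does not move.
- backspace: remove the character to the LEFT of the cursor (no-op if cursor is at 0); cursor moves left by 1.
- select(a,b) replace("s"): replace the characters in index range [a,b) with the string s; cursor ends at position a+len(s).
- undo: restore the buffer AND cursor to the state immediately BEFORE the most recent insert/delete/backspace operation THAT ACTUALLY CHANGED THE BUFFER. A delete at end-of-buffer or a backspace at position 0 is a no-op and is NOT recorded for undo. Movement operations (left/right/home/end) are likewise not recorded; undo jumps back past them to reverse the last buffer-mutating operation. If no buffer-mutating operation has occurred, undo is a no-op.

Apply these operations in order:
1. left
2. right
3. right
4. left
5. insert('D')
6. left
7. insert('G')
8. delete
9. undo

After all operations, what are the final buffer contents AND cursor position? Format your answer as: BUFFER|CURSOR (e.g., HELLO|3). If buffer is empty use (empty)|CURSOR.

Answer: TGDWUVCAC|2

Derivation:
After op 1 (left): buf='TWUVCAC' cursor=0
After op 2 (right): buf='TWUVCAC' cursor=1
After op 3 (right): buf='TWUVCAC' cursor=2
After op 4 (left): buf='TWUVCAC' cursor=1
After op 5 (insert('D')): buf='TDWUVCAC' cursor=2
After op 6 (left): buf='TDWUVCAC' cursor=1
After op 7 (insert('G')): buf='TGDWUVCAC' cursor=2
After op 8 (delete): buf='TGWUVCAC' cursor=2
After op 9 (undo): buf='TGDWUVCAC' cursor=2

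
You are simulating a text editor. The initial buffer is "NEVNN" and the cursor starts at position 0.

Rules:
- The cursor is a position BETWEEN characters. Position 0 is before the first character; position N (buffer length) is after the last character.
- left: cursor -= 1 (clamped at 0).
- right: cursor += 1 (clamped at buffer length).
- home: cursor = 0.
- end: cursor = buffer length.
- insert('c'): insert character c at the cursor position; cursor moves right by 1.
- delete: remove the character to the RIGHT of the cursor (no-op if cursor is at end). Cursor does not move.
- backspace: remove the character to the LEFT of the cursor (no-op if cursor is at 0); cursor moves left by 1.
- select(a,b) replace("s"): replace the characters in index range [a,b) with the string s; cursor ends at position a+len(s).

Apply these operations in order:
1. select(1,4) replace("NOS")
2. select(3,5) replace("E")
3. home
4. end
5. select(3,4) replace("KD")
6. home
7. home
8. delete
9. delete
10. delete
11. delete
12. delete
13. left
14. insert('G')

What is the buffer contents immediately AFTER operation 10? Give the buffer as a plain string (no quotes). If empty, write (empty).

Answer: KD

Derivation:
After op 1 (select(1,4) replace("NOS")): buf='NNOSN' cursor=4
After op 2 (select(3,5) replace("E")): buf='NNOE' cursor=4
After op 3 (home): buf='NNOE' cursor=0
After op 4 (end): buf='NNOE' cursor=4
After op 5 (select(3,4) replace("KD")): buf='NNOKD' cursor=5
After op 6 (home): buf='NNOKD' cursor=0
After op 7 (home): buf='NNOKD' cursor=0
After op 8 (delete): buf='NOKD' cursor=0
After op 9 (delete): buf='OKD' cursor=0
After op 10 (delete): buf='KD' cursor=0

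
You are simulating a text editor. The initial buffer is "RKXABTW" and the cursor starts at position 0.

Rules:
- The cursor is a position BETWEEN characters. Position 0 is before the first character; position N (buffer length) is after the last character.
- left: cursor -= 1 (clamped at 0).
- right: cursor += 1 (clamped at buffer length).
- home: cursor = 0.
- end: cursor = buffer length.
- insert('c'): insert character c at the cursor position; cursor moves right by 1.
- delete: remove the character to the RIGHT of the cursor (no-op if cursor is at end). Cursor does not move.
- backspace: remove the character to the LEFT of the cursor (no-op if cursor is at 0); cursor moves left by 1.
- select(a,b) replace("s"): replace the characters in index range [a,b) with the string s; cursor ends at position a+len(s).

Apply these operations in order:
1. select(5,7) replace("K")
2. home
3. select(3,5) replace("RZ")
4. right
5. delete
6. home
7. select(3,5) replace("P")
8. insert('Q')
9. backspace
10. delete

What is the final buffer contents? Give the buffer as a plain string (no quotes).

Answer: RKXP

Derivation:
After op 1 (select(5,7) replace("K")): buf='RKXABK' cursor=6
After op 2 (home): buf='RKXABK' cursor=0
After op 3 (select(3,5) replace("RZ")): buf='RKXRZK' cursor=5
After op 4 (right): buf='RKXRZK' cursor=6
After op 5 (delete): buf='RKXRZK' cursor=6
After op 6 (home): buf='RKXRZK' cursor=0
After op 7 (select(3,5) replace("P")): buf='RKXPK' cursor=4
After op 8 (insert('Q')): buf='RKXPQK' cursor=5
After op 9 (backspace): buf='RKXPK' cursor=4
After op 10 (delete): buf='RKXP' cursor=4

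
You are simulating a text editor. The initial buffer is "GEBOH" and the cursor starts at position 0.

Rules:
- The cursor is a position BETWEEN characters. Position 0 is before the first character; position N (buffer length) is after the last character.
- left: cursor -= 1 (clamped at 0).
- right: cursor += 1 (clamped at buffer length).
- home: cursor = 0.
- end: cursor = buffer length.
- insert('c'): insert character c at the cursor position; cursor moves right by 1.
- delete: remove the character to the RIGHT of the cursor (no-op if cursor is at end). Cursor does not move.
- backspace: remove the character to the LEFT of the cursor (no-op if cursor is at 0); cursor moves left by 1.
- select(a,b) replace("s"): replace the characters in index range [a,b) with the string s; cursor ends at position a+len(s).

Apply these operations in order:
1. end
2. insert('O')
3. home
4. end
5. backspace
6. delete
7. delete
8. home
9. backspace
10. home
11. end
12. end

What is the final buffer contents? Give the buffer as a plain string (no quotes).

Answer: GEBOH

Derivation:
After op 1 (end): buf='GEBOH' cursor=5
After op 2 (insert('O')): buf='GEBOHO' cursor=6
After op 3 (home): buf='GEBOHO' cursor=0
After op 4 (end): buf='GEBOHO' cursor=6
After op 5 (backspace): buf='GEBOH' cursor=5
After op 6 (delete): buf='GEBOH' cursor=5
After op 7 (delete): buf='GEBOH' cursor=5
After op 8 (home): buf='GEBOH' cursor=0
After op 9 (backspace): buf='GEBOH' cursor=0
After op 10 (home): buf='GEBOH' cursor=0
After op 11 (end): buf='GEBOH' cursor=5
After op 12 (end): buf='GEBOH' cursor=5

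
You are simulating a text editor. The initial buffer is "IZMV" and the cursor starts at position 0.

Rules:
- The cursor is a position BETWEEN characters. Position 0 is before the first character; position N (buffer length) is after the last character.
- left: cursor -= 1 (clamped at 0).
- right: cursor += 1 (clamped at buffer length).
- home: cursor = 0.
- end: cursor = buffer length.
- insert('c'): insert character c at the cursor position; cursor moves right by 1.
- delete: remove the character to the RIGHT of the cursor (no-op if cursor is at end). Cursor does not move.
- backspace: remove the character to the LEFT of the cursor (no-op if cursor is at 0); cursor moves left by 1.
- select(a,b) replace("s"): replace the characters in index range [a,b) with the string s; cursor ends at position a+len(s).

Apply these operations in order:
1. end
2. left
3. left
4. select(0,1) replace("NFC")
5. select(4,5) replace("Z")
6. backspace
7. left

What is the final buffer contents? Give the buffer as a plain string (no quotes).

After op 1 (end): buf='IZMV' cursor=4
After op 2 (left): buf='IZMV' cursor=3
After op 3 (left): buf='IZMV' cursor=2
After op 4 (select(0,1) replace("NFC")): buf='NFCZMV' cursor=3
After op 5 (select(4,5) replace("Z")): buf='NFCZZV' cursor=5
After op 6 (backspace): buf='NFCZV' cursor=4
After op 7 (left): buf='NFCZV' cursor=3

Answer: NFCZV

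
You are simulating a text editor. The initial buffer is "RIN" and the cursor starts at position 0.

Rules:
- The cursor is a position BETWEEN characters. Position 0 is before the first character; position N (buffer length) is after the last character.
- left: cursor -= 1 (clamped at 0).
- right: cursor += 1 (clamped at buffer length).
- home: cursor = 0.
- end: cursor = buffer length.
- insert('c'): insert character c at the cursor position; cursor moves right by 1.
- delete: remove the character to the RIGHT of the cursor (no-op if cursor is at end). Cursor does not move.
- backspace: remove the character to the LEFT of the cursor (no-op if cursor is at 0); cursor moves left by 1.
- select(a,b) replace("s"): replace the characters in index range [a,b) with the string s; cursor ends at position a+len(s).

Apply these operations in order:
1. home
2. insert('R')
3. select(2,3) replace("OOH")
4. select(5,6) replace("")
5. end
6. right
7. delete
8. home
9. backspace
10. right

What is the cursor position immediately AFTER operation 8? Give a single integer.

Answer: 0

Derivation:
After op 1 (home): buf='RIN' cursor=0
After op 2 (insert('R')): buf='RRIN' cursor=1
After op 3 (select(2,3) replace("OOH")): buf='RROOHN' cursor=5
After op 4 (select(5,6) replace("")): buf='RROOH' cursor=5
After op 5 (end): buf='RROOH' cursor=5
After op 6 (right): buf='RROOH' cursor=5
After op 7 (delete): buf='RROOH' cursor=5
After op 8 (home): buf='RROOH' cursor=0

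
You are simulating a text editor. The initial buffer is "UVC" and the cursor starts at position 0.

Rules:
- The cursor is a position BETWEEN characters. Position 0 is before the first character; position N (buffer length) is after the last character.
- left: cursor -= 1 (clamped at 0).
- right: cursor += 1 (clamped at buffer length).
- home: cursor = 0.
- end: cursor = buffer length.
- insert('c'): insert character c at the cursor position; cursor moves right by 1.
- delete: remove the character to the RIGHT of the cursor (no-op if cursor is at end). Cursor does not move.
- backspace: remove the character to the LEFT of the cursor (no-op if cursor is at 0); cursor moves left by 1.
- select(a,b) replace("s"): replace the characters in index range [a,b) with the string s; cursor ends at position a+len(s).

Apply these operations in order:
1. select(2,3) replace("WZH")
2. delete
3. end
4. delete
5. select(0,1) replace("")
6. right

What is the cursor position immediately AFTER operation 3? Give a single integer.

After op 1 (select(2,3) replace("WZH")): buf='UVWZH' cursor=5
After op 2 (delete): buf='UVWZH' cursor=5
After op 3 (end): buf='UVWZH' cursor=5

Answer: 5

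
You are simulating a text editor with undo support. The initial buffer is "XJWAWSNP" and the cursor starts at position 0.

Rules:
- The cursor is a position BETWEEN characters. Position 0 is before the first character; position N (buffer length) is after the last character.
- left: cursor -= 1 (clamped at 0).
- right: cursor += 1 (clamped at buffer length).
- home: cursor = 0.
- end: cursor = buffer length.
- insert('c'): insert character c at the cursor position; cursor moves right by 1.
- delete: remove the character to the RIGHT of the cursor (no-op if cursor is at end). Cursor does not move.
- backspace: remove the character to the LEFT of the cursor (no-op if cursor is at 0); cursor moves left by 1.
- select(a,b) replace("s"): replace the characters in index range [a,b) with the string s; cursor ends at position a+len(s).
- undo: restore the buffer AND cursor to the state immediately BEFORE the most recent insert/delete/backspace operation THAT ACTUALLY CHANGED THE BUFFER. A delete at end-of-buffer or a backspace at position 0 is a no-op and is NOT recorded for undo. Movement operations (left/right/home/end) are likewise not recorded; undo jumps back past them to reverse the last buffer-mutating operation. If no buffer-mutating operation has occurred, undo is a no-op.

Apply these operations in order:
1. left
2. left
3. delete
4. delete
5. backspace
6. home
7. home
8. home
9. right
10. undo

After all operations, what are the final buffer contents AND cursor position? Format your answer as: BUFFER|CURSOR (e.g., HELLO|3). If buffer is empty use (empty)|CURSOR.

After op 1 (left): buf='XJWAWSNP' cursor=0
After op 2 (left): buf='XJWAWSNP' cursor=0
After op 3 (delete): buf='JWAWSNP' cursor=0
After op 4 (delete): buf='WAWSNP' cursor=0
After op 5 (backspace): buf='WAWSNP' cursor=0
After op 6 (home): buf='WAWSNP' cursor=0
After op 7 (home): buf='WAWSNP' cursor=0
After op 8 (home): buf='WAWSNP' cursor=0
After op 9 (right): buf='WAWSNP' cursor=1
After op 10 (undo): buf='JWAWSNP' cursor=0

Answer: JWAWSNP|0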